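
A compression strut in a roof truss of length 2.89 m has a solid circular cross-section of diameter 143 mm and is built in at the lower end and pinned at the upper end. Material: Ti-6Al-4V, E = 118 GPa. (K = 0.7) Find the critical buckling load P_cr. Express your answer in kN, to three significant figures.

I = πd⁴/64 = π×143⁴/64 = 2.053×10^7 mm⁴
I = 2.053×10^7 mm⁴ = 2.053×10^-5 m⁴
Effective length L_e = K·L = 0.7 × 2.89 = 2.023 m
P_cr = π²EI / L_e² = π² × 118×10⁹ × 2.053×10^-5 / 2.023² = 5.841×10^6 N

P_cr ≈ 5840 kN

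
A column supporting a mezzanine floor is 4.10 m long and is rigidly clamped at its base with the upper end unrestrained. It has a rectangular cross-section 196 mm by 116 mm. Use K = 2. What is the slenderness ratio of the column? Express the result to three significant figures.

λ ≈ 245

For a rectangle r_min = b/√12 = 116/√12 = 33.49 mm
L_e = K·L = 2 × 4.10 m = 8.200 m = 8200.0 mm
λ = L_e / r_min = 8200.0 / 33.49 = 245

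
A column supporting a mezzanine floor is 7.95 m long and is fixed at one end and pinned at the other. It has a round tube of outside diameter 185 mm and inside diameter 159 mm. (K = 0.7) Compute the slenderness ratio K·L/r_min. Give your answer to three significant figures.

d_o = 185 mm, d_i = 159 mm
I = π(d_o⁴ − d_i⁴)/64 = π(185⁴ − 159.0⁴)/64 = 2.613×10^7 mm⁴
A = 7.025×10^3 mm²;  r_min = √(I/A) = √(2.613×10^7/7.025×10^3) = 60.98 mm
L_e = K·L = 0.7 × 7.95 m = 5.565 m = 5565.0 mm
λ = L_e / r_min = 5565.0 / 60.98 = 91.3

λ ≈ 91.3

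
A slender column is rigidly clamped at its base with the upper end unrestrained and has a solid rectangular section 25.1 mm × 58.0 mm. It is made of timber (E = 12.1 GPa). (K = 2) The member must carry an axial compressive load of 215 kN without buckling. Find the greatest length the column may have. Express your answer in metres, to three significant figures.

Buckling occurs about the weak axis: I_min = h·b³/12 with b = 25.1 mm (the shorter side).
I_min = 58.0×25.1³/12 = 7.643×10^4 mm⁴
I = 7.643×10^-8 m⁴
At the buckling limit P_cr = P = 2.150×10^5 N
From P_cr = π²EI/(K·L)²:  L = (1/K)·√(π²EI/P_cr) = (1/2)·√(π²×1.21×10^10×7.643×10^-8/2.150×10^5)
L = 0.103 m

L_max ≈ 0.103 m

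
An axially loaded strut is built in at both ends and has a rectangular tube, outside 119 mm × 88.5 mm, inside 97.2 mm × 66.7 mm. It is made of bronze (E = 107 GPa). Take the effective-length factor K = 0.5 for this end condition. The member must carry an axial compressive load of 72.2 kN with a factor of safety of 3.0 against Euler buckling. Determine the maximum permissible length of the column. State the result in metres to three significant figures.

L_max ≈ 9.34 m

Weak-axis I_min = (h_o·b_o³ − h_i·b_i³)/12 with b_o = 88.5, b_i = 66.70 mm (shorter outer/inner sides).
I_min = (119×88.5³ − 97.20×66.70³)/12 = 4.470×10^6 mm⁴
I = 4.470×10^-6 m⁴
Required critical load P_cr = n·P = 3.0 × 72.2 = 216.6 kN = 2.166×10^5 N
From P_cr = π²EI/(K·L)²:  L = (1/K)·√(π²EI/P_cr) = (1/0.5)·√(π²×1.07×10^11×4.470×10^-6/2.166×10^5)
L = 9.34 m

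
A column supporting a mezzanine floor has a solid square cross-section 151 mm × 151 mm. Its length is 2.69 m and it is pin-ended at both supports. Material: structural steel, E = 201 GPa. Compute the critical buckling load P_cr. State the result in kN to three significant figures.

P_cr ≈ 11900 kN

I = a⁴/12 = 151⁴/12 = 4.332×10^7 mm⁴
I = 4.332×10^7 mm⁴ = 4.332×10^-5 m⁴
Effective length L_e = K·L = 1 × 2.69 = 2.690 m
P_cr = π²EI / L_e² = π² × 201×10⁹ × 4.332×10^-5 / 2.690² = 1.188×10^7 N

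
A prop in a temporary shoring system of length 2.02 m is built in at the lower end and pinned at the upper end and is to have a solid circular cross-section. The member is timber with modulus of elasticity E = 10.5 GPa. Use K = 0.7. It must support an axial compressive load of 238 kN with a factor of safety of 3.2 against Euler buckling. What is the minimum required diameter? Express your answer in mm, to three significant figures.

Required P_cr = n·P = 3.2 × 238 = 761.6 kN
L_e = K·L = 0.7 × 2.02 = 1.414 m
Required I = P_cr·L_e²/(π²E) = 7.616×10^5 × 1.414² / (π² × 1.05×10^10) = 1.469×10^-5 m⁴
I_req = 1.469×10^7 mm⁴
Solid circle: I = πd⁴/64  ⇒  d = (64I/π)^(1/4) = (64×1.469×10^7/π)^(1/4) = 132 mm

d ≈ 132 mm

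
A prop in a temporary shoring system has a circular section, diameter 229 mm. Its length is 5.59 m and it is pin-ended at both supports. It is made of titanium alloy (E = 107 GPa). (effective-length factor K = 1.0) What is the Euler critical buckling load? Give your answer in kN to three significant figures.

I = πd⁴/64 = π×229⁴/64 = 1.350×10^8 mm⁴
I = 1.350×10^8 mm⁴ = 1.350×10^-4 m⁴
Effective length L_e = K·L = 1 × 5.59 = 5.590 m
P_cr = π²EI / L_e² = π² × 107×10⁹ × 1.350×10^-4 / 5.590² = 4.562×10^6 N

P_cr ≈ 4560 kN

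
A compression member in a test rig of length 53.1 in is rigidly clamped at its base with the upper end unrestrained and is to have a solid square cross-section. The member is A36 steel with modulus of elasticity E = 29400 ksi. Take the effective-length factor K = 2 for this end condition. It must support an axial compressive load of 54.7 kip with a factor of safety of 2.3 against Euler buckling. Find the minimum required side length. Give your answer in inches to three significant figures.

a ≈ 2.77 in

Required P_cr = n·P = 2.3 × 54.7 = 125.8 kip
L_e = K·L = 2 × 53.1 = 106.2 in
Required I = P_cr·L_e²/(π²E) = 1.258×10^5 × 106.2² / (π² × 2.94×10^7) = 4.890 in⁴
Solid square: I = a⁴/12  ⇒  a = (12I)^(1/4) = (12×4.890)^(1/4) = 2.77 in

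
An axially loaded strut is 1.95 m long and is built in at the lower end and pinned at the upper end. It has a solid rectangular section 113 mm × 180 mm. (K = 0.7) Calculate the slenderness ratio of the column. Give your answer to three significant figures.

Buckling occurs about the weak axis: I_min = h·b³/12 with b = 113 mm (the shorter side).
I_min = 180×113³/12 = 2.164×10^7 mm⁴
A = 2.034×10^4 mm²;  r_min = √(I/A) = √(2.164×10^7/2.034×10^4) = 32.62 mm
L_e = K·L = 0.7 × 1.95 m = 1.365 m = 1365.0 mm
λ = L_e / r_min = 1365.0 / 32.62 = 41.8

λ ≈ 41.8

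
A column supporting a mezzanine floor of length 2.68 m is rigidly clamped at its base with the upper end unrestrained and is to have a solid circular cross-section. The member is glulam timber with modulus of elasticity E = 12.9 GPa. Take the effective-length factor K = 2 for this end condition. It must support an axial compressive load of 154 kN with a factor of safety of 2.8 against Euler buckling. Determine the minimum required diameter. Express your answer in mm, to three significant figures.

d ≈ 211 mm

Required P_cr = n·P = 2.8 × 154 = 431.2 kN
L_e = K·L = 2 × 2.68 = 5.360 m
Required I = P_cr·L_e²/(π²E) = 4.312×10^5 × 5.360² / (π² × 1.29×10^10) = 9.730×10^-5 m⁴
I_req = 9.730×10^7 mm⁴
Solid circle: I = πd⁴/64  ⇒  d = (64I/π)^(1/4) = (64×9.730×10^7/π)^(1/4) = 211 mm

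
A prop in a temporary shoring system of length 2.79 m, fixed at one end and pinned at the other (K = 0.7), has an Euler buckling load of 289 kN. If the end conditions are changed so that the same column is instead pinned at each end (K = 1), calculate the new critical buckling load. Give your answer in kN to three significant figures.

P_cr ∝ 1/K², so P_cr,new = P_cr,old × (K_old/K_new)² = 289 × (0.7/1)²
= 289 × 0.4900 = 142 kN

P_cr ≈ 142 kN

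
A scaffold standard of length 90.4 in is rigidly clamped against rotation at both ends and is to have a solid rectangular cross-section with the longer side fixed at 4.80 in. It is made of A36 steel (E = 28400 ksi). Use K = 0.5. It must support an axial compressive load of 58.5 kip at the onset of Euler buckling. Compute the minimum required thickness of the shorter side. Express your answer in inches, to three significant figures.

L_e = K·L = 0.5 × 90.4 = 45.20 in
Required I = P_cr·L_e²/(π²E) = 5.850×10^4 × 45.20² / (π² × 2.84×10^7) = 0.4264 in⁴
Rectangle, weak axis: I_min = h·b³/12 with h = 4.80 in fixed  ⇒  b = (12I/h)^(1/3) = 1.02 in

b ≈ 1.02 in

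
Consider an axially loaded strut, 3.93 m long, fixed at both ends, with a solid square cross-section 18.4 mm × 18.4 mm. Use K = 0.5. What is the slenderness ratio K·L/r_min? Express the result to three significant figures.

For a square r = a/√12 = 18.4/√12 = 5.312 mm
L_e = K·L = 0.5 × 3.93 m = 1.965 m = 1965.0 mm
λ = L_e / r_min = 1965.0 / 5.312 = 370

λ ≈ 370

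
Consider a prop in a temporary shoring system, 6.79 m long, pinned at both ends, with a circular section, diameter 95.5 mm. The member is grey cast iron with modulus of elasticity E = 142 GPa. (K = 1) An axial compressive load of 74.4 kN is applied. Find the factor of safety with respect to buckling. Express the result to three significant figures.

n ≈ 1.67

I = πd⁴/64 = π×95.5⁴/64 = 4.083×10^6 mm⁴
I = 4.083×10^6 mm⁴ = 4.083×10^-6 m⁴
Effective length L_e = K·L = 1 × 6.79 = 6.790 m
P_cr = π²EI / L_e² = π² × 142×10⁹ × 4.083×10^-6 / 6.790² = 1.241×10^5 N
Factor of safety n = P_cr / P = 124.12 / 74.4 = 1.67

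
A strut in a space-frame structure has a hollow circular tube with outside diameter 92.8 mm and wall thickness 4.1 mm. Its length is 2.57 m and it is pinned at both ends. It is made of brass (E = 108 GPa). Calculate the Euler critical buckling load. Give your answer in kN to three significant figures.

P_cr ≈ 182 kN

Inner diameter d_i = 92.8 − 2×4.1 = 84.60 mm
I = π(d_o⁴ − d_i⁴)/64 = π(92.8⁴ − 84.60⁴)/64 = 1.126×10^6 mm⁴
I = 1.126×10^6 mm⁴ = 1.126×10^-6 m⁴
Effective length L_e = K·L = 1 × 2.57 = 2.570 m
P_cr = π²EI / L_e² = π² × 108×10⁹ × 1.126×10^-6 / 2.570² = 1.817×10^5 N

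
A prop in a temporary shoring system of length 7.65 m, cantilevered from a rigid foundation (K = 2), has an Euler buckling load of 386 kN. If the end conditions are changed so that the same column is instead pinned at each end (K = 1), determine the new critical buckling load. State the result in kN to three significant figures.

P_cr ≈ 1540 kN

P_cr ∝ 1/K², so P_cr,new = P_cr,old × (K_old/K_new)² = 386 × (2/1)²
= 386 × 4.000 = 1540 kN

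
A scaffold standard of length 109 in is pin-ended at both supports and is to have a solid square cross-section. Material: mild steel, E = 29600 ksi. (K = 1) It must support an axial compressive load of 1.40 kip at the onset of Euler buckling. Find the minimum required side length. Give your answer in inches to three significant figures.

a ≈ 0.909 in

L_e = K·L = 1 × 109 = 109.0 in
Required I = P_cr·L_e²/(π²E) = 1.400×10^3 × 109.0² / (π² × 2.96×10^7) = 5.694×10^-2 in⁴
Solid square: I = a⁴/12  ⇒  a = (12I)^(1/4) = (12×5.694×10^-2)^(1/4) = 0.909 in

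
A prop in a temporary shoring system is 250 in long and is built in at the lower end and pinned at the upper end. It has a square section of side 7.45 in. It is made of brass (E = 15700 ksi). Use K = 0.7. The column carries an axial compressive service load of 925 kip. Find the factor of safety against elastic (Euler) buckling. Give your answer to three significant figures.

I = a⁴/12 = 7.45⁴/12 = 256.7 in⁴
Effective length L_e = K·L = 0.7 × 250 = 175.0 in
P_cr = π²EI / L_e² = π² × 15700×10³ × 256.7 / 175.0² = 1.299×10^6 lb
Factor of safety n = P_cr / P = 1298.9 / 925 = 1.40

n ≈ 1.40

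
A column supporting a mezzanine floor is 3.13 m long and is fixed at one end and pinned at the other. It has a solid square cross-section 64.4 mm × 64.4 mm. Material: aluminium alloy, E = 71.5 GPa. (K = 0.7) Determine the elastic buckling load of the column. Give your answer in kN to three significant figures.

P_cr ≈ 211 kN

I = a⁴/12 = 64.4⁴/12 = 1.433×10^6 mm⁴
I = 1.433×10^6 mm⁴ = 1.433×10^-6 m⁴
Effective length L_e = K·L = 0.7 × 3.13 = 2.191 m
P_cr = π²EI / L_e² = π² × 71.5×10⁹ × 1.433×10^-6 / 2.191² = 2.107×10^5 N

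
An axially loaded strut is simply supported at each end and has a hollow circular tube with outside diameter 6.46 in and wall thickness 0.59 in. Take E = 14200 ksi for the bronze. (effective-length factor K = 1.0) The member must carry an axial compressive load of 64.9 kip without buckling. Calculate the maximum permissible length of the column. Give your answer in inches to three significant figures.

Inner diameter d_i = 6.46 − 2×0.59 = 5.280 in
I = π(d_o⁴ − d_i⁴)/64 = π(6.46⁴ − 5.280⁴)/64 = 47.34 in⁴
At the buckling limit P_cr = P = 6.490×10^4 lb
From P_cr = π²EI/(K·L)²:  L = (1/K)·√(π²EI/P_cr) = (1/1)·√(π²×1.42×10^7×47.34/6.490×10^4)
L = 320 in

L_max ≈ 320 in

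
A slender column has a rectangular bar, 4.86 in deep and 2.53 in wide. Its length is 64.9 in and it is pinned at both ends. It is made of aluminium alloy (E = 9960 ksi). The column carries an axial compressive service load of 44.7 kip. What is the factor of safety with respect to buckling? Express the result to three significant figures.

Buckling occurs about the weak axis: I_min = h·b³/12 with b = 2.53 in (the shorter side).
I_min = 4.86×2.53³/12 = 6.559 in⁴
Effective length L_e = K·L = 1 × 64.9 = 64.90 in
P_cr = π²EI / L_e² = π² × 9960×10³ × 6.559 / 64.90² = 1.531×10^5 lb
Factor of safety n = P_cr / P = 153.07 / 44.7 = 3.42

n ≈ 3.42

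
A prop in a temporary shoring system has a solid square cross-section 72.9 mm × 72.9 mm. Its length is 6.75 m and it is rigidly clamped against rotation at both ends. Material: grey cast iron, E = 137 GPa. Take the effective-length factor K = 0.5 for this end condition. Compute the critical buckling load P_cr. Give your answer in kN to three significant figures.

P_cr ≈ 279 kN

I = a⁴/12 = 72.9⁴/12 = 2.354×10^6 mm⁴
I = 2.354×10^6 mm⁴ = 2.354×10^-6 m⁴
Effective length L_e = K·L = 0.5 × 6.75 = 3.375 m
P_cr = π²EI / L_e² = π² × 137×10⁹ × 2.354×10^-6 / 3.375² = 2.794×10^5 N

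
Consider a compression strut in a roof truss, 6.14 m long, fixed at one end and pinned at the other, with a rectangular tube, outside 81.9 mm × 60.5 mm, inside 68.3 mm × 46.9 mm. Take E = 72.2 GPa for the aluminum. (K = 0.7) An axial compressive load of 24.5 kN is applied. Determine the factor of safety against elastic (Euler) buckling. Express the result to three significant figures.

n ≈ 1.46

Weak-axis I_min = (h_o·b_o³ − h_i·b_i³)/12 with b_o = 60.5, b_i = 46.90 mm (shorter outer/inner sides).
I_min = (81.9×60.5³ − 68.30×46.90³)/12 = 9.242×10^5 mm⁴
I = 9.242×10^5 mm⁴ = 9.242×10^-7 m⁴
Effective length L_e = K·L = 0.7 × 6.14 = 4.298 m
P_cr = π²EI / L_e² = π² × 72.2×10⁹ × 9.242×10^-7 / 4.298² = 3.565×10^4 N
Factor of safety n = P_cr / P = 35.651 / 24.5 = 1.46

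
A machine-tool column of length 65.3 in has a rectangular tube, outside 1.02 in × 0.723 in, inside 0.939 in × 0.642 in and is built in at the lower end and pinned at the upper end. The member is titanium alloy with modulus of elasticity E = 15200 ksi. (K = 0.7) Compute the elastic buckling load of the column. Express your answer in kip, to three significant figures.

P_cr ≈ 0.820 kip

Weak-axis I_min = (h_o·b_o³ − h_i·b_i³)/12 with b_o = 0.723, b_i = 0.6420 in (shorter outer/inner sides).
I_min = (1.02×0.723³ − 0.9390×0.6420³)/12 = 1.142×10^-2 in⁴
Effective length L_e = K·L = 0.7 × 65.3 = 45.71 in
P_cr = π²EI / L_e² = π² × 15200×10³ × 1.142×10^-2 / 45.71² = 819.9 lb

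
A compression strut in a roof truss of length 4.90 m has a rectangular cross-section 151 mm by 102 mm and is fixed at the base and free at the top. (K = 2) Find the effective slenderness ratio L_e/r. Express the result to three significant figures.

λ ≈ 333

For a rectangle r_min = b/√12 = 102/√12 = 29.44 mm
L_e = K·L = 2 × 4.90 m = 9.800 m = 9800.0 mm
λ = L_e / r_min = 9800.0 / 29.44 = 333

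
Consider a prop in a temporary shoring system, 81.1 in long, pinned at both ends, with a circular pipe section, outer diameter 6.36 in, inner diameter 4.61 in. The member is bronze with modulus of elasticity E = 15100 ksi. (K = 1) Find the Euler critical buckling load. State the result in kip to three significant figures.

d_o = 6.36 in, d_i = 4.61 in
I = π(d_o⁴ − d_i⁴)/64 = π(6.36⁴ − 4.610⁴)/64 = 58.14 in⁴
Effective length L_e = K·L = 1 × 81.1 = 81.10 in
P_cr = π²EI / L_e² = π² × 15100×10³ × 58.14 / 81.10² = 1.317×10^6 lb

P_cr ≈ 1320 kip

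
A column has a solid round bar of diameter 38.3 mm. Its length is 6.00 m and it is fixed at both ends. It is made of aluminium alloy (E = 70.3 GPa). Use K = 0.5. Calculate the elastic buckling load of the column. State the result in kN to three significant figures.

P_cr ≈ 8.14 kN

I = πd⁴/64 = π×38.3⁴/64 = 1.056×10^5 mm⁴
I = 1.056×10^5 mm⁴ = 1.056×10^-7 m⁴
Effective length L_e = K·L = 0.5 × 6.00 = 3.000 m
P_cr = π²EI / L_e² = π² × 70.3×10⁹ × 1.056×10^-7 / 3.000² = 8.143×10^3 N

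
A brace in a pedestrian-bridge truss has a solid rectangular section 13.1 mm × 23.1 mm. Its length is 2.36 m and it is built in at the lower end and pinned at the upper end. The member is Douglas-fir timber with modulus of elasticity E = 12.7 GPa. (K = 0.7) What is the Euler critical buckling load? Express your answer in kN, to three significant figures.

Buckling occurs about the weak axis: I_min = h·b³/12 with b = 13.1 mm (the shorter side).
I_min = 23.1×13.1³/12 = 4.328×10^3 mm⁴
I = 4.328×10^3 mm⁴ = 4.328×10^-9 m⁴
Effective length L_e = K·L = 0.7 × 2.36 = 1.652 m
P_cr = π²EI / L_e² = π² × 12.7×10⁹ × 4.328×10^-9 / 1.652² = 198.8 N

P_cr ≈ 0.199 kN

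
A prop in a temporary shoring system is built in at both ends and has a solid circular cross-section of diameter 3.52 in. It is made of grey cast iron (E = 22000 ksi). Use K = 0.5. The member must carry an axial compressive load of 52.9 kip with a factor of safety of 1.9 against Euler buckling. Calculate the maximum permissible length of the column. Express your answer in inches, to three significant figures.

L_max ≈ 255 in

I = πd⁴/64 = π×3.52⁴/64 = 7.536 in⁴
Required critical load P_cr = n·P = 1.9 × 52.9 = 100.5 kip = 1.005×10^5 lb
From P_cr = π²EI/(K·L)²:  L = (1/K)·√(π²EI/P_cr) = (1/0.5)·√(π²×2.20×10^7×7.536/1.005×10^5)
L = 255 in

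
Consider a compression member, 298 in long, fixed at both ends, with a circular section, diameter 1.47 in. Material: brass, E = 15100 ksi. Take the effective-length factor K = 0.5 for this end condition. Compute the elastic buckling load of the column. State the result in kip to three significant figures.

P_cr ≈ 1.54 kip

I = πd⁴/64 = π×1.47⁴/64 = 0.2292 in⁴
Effective length L_e = K·L = 0.5 × 298 = 149.0 in
P_cr = π²EI / L_e² = π² × 15100×10³ × 0.2292 / 149.0² = 1.539×10^3 lb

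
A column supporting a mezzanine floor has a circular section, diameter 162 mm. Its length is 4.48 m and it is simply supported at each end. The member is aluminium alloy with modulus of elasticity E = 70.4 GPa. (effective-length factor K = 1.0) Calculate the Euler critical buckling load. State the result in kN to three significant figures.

P_cr ≈ 1170 kN

I = πd⁴/64 = π×162⁴/64 = 3.381×10^7 mm⁴
I = 3.381×10^7 mm⁴ = 3.381×10^-5 m⁴
Effective length L_e = K·L = 1 × 4.48 = 4.480 m
P_cr = π²EI / L_e² = π² × 70.4×10⁹ × 3.381×10^-5 / 4.480² = 1.170×10^6 N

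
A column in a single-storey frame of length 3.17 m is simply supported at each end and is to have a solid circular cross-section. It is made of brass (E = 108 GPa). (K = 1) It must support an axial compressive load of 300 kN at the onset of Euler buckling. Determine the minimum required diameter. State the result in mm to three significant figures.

L_e = K·L = 1 × 3.17 = 3.170 m
Required I = P_cr·L_e²/(π²E) = 3.000×10^5 × 3.170² / (π² × 1.08×10^11) = 2.828×10^-6 m⁴
I_req = 2.828×10^6 mm⁴
Solid circle: I = πd⁴/64  ⇒  d = (64I/π)^(1/4) = (64×2.828×10^6/π)^(1/4) = 87.1 mm

d ≈ 87.1 mm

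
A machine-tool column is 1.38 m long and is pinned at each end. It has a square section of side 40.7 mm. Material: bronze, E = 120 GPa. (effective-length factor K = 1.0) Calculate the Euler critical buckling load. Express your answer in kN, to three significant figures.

I = a⁴/12 = 40.7⁴/12 = 2.287×10^5 mm⁴
I = 2.287×10^5 mm⁴ = 2.287×10^-7 m⁴
Effective length L_e = K·L = 1 × 1.38 = 1.380 m
P_cr = π²EI / L_e² = π² × 120×10⁹ × 2.287×10^-7 / 1.380² = 1.422×10^5 N

P_cr ≈ 142 kN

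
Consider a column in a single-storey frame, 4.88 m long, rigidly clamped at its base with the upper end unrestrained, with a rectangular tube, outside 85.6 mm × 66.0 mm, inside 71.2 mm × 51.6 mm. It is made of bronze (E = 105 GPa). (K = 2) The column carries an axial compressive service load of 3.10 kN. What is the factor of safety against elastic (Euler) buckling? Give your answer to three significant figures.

n ≈ 4.34

Weak-axis I_min = (h_o·b_o³ − h_i·b_i³)/12 with b_o = 66.0, b_i = 51.60 mm (shorter outer/inner sides).
I_min = (85.6×66.0³ − 71.20×51.60³)/12 = 1.236×10^6 mm⁴
I = 1.236×10^6 mm⁴ = 1.236×10^-6 m⁴
Effective length L_e = K·L = 2 × 4.88 = 9.760 m
P_cr = π²EI / L_e² = π² × 105×10⁹ × 1.236×10^-6 / 9.760² = 1.344×10^4 N
Factor of safety n = P_cr / P = 13.442 / 3.10 = 4.34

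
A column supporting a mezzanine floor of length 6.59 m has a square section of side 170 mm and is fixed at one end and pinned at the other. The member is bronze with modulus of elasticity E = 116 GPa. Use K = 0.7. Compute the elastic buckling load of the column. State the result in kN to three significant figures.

P_cr ≈ 3740 kN

I = a⁴/12 = 170⁴/12 = 6.960×10^7 mm⁴
I = 6.960×10^7 mm⁴ = 6.960×10^-5 m⁴
Effective length L_e = K·L = 0.7 × 6.59 = 4.613 m
P_cr = π²EI / L_e² = π² × 116×10⁹ × 6.960×10^-5 / 4.613² = 3.745×10^6 N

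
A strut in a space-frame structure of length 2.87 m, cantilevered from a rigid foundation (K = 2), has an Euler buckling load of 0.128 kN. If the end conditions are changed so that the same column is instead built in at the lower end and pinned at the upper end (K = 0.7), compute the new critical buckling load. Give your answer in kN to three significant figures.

P_cr ≈ 1.04 kN

P_cr ∝ 1/K², so P_cr,new = P_cr,old × (K_old/K_new)² = 0.128 × (2/0.7)²
= 0.128 × 8.163 = 1.04 kN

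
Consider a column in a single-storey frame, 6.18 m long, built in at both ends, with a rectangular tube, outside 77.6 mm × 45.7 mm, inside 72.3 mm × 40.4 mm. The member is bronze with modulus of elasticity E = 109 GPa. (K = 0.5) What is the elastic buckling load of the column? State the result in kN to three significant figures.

P_cr ≈ 24.8 kN

Weak-axis I_min = (h_o·b_o³ − h_i·b_i³)/12 with b_o = 45.7, b_i = 40.40 mm (shorter outer/inner sides).
I_min = (77.6×45.7³ − 72.30×40.40³)/12 = 2.199×10^5 mm⁴
I = 2.199×10^5 mm⁴ = 2.199×10^-7 m⁴
Effective length L_e = K·L = 0.5 × 6.18 = 3.090 m
P_cr = π²EI / L_e² = π² × 109×10⁹ × 2.199×10^-7 / 3.090² = 2.478×10^4 N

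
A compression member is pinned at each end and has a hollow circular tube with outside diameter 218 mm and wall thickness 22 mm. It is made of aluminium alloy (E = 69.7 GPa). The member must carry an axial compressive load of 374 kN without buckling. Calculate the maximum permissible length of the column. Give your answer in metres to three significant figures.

L_max ≈ 11.0 m

Inner diameter d_i = 218 − 2×22 = 174.0 mm
I = π(d_o⁴ − d_i⁴)/64 = π(218⁴ − 174.0⁴)/64 = 6.587×10^7 mm⁴
I = 6.587×10^-5 m⁴
At the buckling limit P_cr = P = 3.740×10^5 N
From P_cr = π²EI/(K·L)²:  L = (1/K)·√(π²EI/P_cr) = (1/1)·√(π²×6.97×10^10×6.587×10^-5/3.740×10^5)
L = 11.0 m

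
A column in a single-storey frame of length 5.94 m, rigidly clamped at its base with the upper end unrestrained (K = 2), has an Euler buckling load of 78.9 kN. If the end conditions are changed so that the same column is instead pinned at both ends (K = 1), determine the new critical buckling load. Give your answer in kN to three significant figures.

P_cr ≈ 316 kN

P_cr ∝ 1/K², so P_cr,new = P_cr,old × (K_old/K_new)² = 78.9 × (2/1)²
= 78.9 × 4.000 = 316 kN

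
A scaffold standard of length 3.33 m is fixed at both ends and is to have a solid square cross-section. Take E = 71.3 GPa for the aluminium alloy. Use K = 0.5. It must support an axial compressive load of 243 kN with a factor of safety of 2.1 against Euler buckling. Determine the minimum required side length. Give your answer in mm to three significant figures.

Required P_cr = n·P = 2.1 × 243 = 510.3 kN
L_e = K·L = 0.5 × 3.33 = 1.665 m
Required I = P_cr·L_e²/(π²E) = 5.103×10^5 × 1.665² / (π² × 7.13×10^10) = 2.010×10^-6 m⁴
I_req = 2.010×10^6 mm⁴
Solid square: I = a⁴/12  ⇒  a = (12I)^(1/4) = (12×2.010×10^6)^(1/4) = 70.1 mm

a ≈ 70.1 mm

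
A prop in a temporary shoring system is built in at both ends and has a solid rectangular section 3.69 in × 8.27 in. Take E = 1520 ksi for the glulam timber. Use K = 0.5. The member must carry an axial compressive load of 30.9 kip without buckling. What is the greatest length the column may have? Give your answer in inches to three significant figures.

L_max ≈ 259 in

Buckling occurs about the weak axis: I_min = h·b³/12 with b = 3.69 in (the shorter side).
I_min = 8.27×3.69³/12 = 34.63 in⁴
At the buckling limit P_cr = P = 3.090×10^4 lb
From P_cr = π²EI/(K·L)²:  L = (1/K)·√(π²EI/P_cr) = (1/0.5)·√(π²×1.52×10^6×34.63/3.090×10^4)
L = 259 in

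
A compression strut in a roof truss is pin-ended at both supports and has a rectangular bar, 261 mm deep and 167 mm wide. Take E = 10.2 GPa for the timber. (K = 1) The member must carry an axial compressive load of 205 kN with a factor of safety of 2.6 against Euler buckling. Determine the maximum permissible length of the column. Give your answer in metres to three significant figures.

Buckling occurs about the weak axis: I_min = h·b³/12 with b = 167 mm (the shorter side).
I_min = 261×167³/12 = 1.013×10^8 mm⁴
I = 1.013×10^-4 m⁴
Required critical load P_cr = n·P = 2.6 × 205 = 533.0 kN = 5.330×10^5 N
From P_cr = π²EI/(K·L)²:  L = (1/K)·√(π²EI/P_cr) = (1/1)·√(π²×1.02×10^10×1.013×10^-4/5.330×10^5)
L = 4.37 m

L_max ≈ 4.37 m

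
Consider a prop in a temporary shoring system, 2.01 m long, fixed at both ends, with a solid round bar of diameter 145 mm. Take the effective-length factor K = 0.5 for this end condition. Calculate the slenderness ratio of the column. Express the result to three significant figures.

For a solid circle r = d/4 = 145/4 = 36.25 mm
L_e = K·L = 0.5 × 2.01 m = 1.005 m = 1005.0 mm
λ = L_e / r_min = 1005.0 / 36.25 = 27.7

λ ≈ 27.7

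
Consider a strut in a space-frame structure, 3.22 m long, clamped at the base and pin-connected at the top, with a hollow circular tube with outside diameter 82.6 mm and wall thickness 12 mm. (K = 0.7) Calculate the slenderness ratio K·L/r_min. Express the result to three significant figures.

λ ≈ 89.0

Inner diameter d_i = 82.6 − 2×12 = 58.60 mm
I = π(d_o⁴ − d_i⁴)/64 = π(82.6⁴ − 58.60⁴)/64 = 1.706×10^6 mm⁴
A = 2.662×10^3 mm²;  r_min = √(I/A) = √(1.706×10^6/2.662×10^3) = 25.32 mm
L_e = K·L = 0.7 × 3.22 m = 2.254 m = 2254.0 mm
λ = L_e / r_min = 2254.0 / 25.32 = 89.0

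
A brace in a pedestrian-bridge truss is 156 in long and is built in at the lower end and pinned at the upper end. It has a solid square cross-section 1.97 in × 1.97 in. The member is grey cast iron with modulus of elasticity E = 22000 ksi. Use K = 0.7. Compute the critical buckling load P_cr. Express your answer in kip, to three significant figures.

I = a⁴/12 = 1.97⁴/12 = 1.255 in⁴
Effective length L_e = K·L = 0.7 × 156 = 109.2 in
P_cr = π²EI / L_e² = π² × 22000×10³ × 1.255 / 109.2² = 2.285×10^4 lb

P_cr ≈ 22.9 kip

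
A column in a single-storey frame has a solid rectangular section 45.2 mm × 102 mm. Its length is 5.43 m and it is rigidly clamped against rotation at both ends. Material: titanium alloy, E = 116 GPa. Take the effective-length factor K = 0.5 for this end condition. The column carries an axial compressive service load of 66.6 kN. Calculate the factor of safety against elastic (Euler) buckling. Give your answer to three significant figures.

n ≈ 1.83

Buckling occurs about the weak axis: I_min = h·b³/12 with b = 45.2 mm (the shorter side).
I_min = 102×45.2³/12 = 7.849×10^5 mm⁴
I = 7.849×10^5 mm⁴ = 7.849×10^-7 m⁴
Effective length L_e = K·L = 0.5 × 5.43 = 2.715 m
P_cr = π²EI / L_e² = π² × 116×10⁹ × 7.849×10^-7 / 2.715² = 1.219×10^5 N
Factor of safety n = P_cr / P = 121.91 / 66.6 = 1.83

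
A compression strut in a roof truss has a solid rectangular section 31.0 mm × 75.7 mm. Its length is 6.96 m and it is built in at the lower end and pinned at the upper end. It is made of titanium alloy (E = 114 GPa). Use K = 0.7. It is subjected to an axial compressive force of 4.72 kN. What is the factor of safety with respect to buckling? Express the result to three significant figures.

Buckling occurs about the weak axis: I_min = h·b³/12 with b = 31.0 mm (the shorter side).
I_min = 75.7×31.0³/12 = 1.879×10^5 mm⁴
I = 1.879×10^5 mm⁴ = 1.879×10^-7 m⁴
Effective length L_e = K·L = 0.7 × 6.96 = 4.872 m
P_cr = π²EI / L_e² = π² × 114×10⁹ × 1.879×10^-7 / 4.872² = 8.908×10^3 N
Factor of safety n = P_cr / P = 8.9082 / 4.72 = 1.89

n ≈ 1.89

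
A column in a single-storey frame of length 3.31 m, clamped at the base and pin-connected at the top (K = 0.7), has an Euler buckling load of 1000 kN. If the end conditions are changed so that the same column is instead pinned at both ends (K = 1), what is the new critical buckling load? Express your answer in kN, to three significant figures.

P_cr ≈ 490 kN

P_cr ∝ 1/K², so P_cr,new = P_cr,old × (K_old/K_new)² = 1000 × (0.7/1)²
= 1000 × 0.4900 = 490 kN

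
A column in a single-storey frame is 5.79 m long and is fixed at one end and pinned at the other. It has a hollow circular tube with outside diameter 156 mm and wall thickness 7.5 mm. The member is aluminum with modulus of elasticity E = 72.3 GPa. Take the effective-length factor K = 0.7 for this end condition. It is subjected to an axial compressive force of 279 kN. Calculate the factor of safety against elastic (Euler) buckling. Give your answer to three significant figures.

n ≈ 1.51

Inner diameter d_i = 156 − 2×7.5 = 141.0 mm
I = π(d_o⁴ − d_i⁴)/64 = π(156⁴ − 141.0⁴)/64 = 9.670×10^6 mm⁴
I = 9.670×10^6 mm⁴ = 9.670×10^-6 m⁴
Effective length L_e = K·L = 0.7 × 5.79 = 4.053 m
P_cr = π²EI / L_e² = π² × 72.3×10⁹ × 9.670×10^-6 / 4.053² = 4.200×10^5 N
Factor of safety n = P_cr / P = 420.04 / 279 = 1.51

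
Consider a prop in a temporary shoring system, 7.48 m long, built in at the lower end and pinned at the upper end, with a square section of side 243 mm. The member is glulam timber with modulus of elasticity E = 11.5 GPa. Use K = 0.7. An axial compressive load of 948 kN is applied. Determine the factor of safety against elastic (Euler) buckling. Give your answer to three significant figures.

I = a⁴/12 = 243⁴/12 = 2.906×10^8 mm⁴
I = 2.906×10^8 mm⁴ = 2.906×10^-4 m⁴
Effective length L_e = K·L = 0.7 × 7.48 = 5.236 m
P_cr = π²EI / L_e² = π² × 11.5×10⁹ × 2.906×10^-4 / 5.236² = 1.203×10^6 N
Factor of safety n = P_cr / P = 1202.9 / 948 = 1.27

n ≈ 1.27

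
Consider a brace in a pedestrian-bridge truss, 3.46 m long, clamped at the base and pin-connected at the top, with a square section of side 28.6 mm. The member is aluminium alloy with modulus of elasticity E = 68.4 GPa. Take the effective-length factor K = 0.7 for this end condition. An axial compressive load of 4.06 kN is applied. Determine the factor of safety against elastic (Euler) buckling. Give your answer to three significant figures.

I = a⁴/12 = 28.6⁴/12 = 5.575×10^4 mm⁴
I = 5.575×10^4 mm⁴ = 5.575×10^-8 m⁴
Effective length L_e = K·L = 0.7 × 3.46 = 2.422 m
P_cr = π²EI / L_e² = π² × 68.4×10⁹ × 5.575×10^-8 / 2.422² = 6.416×10^3 N
Factor of safety n = P_cr / P = 6.4164 / 4.06 = 1.58

n ≈ 1.58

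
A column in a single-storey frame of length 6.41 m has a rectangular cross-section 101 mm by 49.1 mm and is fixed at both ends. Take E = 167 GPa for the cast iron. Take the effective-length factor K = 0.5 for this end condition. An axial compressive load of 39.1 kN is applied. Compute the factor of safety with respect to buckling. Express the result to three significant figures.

Buckling occurs about the weak axis: I_min = h·b³/12 with b = 49.1 mm (the shorter side).
I_min = 101×49.1³/12 = 9.963×10^5 mm⁴
I = 9.963×10^5 mm⁴ = 9.963×10^-7 m⁴
Effective length L_e = K·L = 0.5 × 6.41 = 3.205 m
P_cr = π²EI / L_e² = π² × 167×10⁹ × 9.963×10^-7 / 3.205² = 1.599×10^5 N
Factor of safety n = P_cr / P = 159.86 / 39.1 = 4.09

n ≈ 4.09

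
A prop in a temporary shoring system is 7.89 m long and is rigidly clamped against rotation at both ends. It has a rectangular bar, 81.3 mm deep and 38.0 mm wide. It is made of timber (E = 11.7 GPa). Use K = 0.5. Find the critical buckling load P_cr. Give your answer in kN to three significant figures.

P_cr ≈ 2.76 kN

Buckling occurs about the weak axis: I_min = h·b³/12 with b = 38.0 mm (the shorter side).
I_min = 81.3×38.0³/12 = 3.718×10^5 mm⁴
I = 3.718×10^5 mm⁴ = 3.718×10^-7 m⁴
Effective length L_e = K·L = 0.5 × 7.89 = 3.945 m
P_cr = π²EI / L_e² = π² × 11.7×10⁹ × 3.718×10^-7 / 3.945² = 2.758×10^3 N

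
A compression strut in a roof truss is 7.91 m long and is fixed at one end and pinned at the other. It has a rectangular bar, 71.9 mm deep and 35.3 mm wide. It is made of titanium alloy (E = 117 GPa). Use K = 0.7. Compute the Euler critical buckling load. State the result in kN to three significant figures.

Buckling occurs about the weak axis: I_min = h·b³/12 with b = 35.3 mm (the shorter side).
I_min = 71.9×35.3³/12 = 2.636×10^5 mm⁴
I = 2.636×10^5 mm⁴ = 2.636×10^-7 m⁴
Effective length L_e = K·L = 0.7 × 7.91 = 5.537 m
P_cr = π²EI / L_e² = π² × 117×10⁹ × 2.636×10^-7 / 5.537² = 9.927×10^3 N

P_cr ≈ 9.93 kN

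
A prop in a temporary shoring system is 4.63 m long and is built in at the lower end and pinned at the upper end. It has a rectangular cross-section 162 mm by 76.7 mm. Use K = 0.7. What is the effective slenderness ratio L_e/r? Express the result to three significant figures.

λ ≈ 146

Buckling occurs about the weak axis: I_min = h·b³/12 with b = 76.7 mm (the shorter side).
I_min = 162×76.7³/12 = 6.091×10^6 mm⁴
A = 1.243×10^4 mm²;  r_min = √(I/A) = √(6.091×10^6/1.243×10^4) = 22.14 mm
L_e = K·L = 0.7 × 4.63 m = 3.241 m = 3241.0 mm
λ = L_e / r_min = 3241.0 / 22.14 = 146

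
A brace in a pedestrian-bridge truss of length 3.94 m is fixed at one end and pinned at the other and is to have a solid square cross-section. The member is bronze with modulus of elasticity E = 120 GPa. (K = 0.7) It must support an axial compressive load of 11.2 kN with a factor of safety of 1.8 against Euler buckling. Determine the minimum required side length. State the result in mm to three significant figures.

a ≈ 35.3 mm

Required P_cr = n·P = 1.8 × 11.2 = 20.16 kN
L_e = K·L = 0.7 × 3.94 = 2.758 m
Required I = P_cr·L_e²/(π²E) = 2.016×10^4 × 2.758² / (π² × 1.20×10^11) = 1.295×10^-7 m⁴
I_req = 1.295×10^5 mm⁴
Solid square: I = a⁴/12  ⇒  a = (12I)^(1/4) = (12×1.295×10^5)^(1/4) = 35.3 mm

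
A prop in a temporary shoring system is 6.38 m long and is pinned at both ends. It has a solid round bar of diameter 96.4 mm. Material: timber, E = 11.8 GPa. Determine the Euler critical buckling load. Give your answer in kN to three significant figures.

P_cr ≈ 12.1 kN

I = πd⁴/64 = π×96.4⁴/64 = 4.239×10^6 mm⁴
I = 4.239×10^6 mm⁴ = 4.239×10^-6 m⁴
Effective length L_e = K·L = 1 × 6.38 = 6.380 m
P_cr = π²EI / L_e² = π² × 11.8×10⁹ × 4.239×10^-6 / 6.380² = 1.213×10^4 N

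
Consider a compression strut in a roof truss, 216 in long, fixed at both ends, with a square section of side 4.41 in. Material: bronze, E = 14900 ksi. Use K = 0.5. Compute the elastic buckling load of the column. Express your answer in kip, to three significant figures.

I = a⁴/12 = 4.41⁴/12 = 31.52 in⁴
Effective length L_e = K·L = 0.5 × 216 = 108.0 in
P_cr = π²EI / L_e² = π² × 14900×10³ × 31.52 / 108.0² = 3.974×10^5 lb

P_cr ≈ 397 kip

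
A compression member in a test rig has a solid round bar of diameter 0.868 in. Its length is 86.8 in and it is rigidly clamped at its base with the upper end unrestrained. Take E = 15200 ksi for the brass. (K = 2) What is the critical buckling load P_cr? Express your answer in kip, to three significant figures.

I = πd⁴/64 = π×0.868⁴/64 = 2.786×10^-2 in⁴
Effective length L_e = K·L = 2 × 86.8 = 173.6 in
P_cr = π²EI / L_e² = π² × 15200×10³ × 2.786×10^-2 / 173.6² = 138.7 lb

P_cr ≈ 0.139 kip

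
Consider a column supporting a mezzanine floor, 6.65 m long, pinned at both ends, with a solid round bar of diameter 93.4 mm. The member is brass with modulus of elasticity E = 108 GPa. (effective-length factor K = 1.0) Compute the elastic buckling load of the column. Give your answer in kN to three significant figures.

P_cr ≈ 90.0 kN

I = πd⁴/64 = π×93.4⁴/64 = 3.736×10^6 mm⁴
I = 3.736×10^6 mm⁴ = 3.736×10^-6 m⁴
Effective length L_e = K·L = 1 × 6.65 = 6.650 m
P_cr = π²EI / L_e² = π² × 108×10⁹ × 3.736×10^-6 / 6.650² = 9.004×10^4 N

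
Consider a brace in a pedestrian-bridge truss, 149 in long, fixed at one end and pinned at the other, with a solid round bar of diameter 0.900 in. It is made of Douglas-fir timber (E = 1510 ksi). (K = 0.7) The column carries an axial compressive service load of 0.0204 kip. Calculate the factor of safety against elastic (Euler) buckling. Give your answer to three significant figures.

I = πd⁴/64 = π×0.900⁴/64 = 3.221×10^-2 in⁴
Effective length L_e = K·L = 0.7 × 149 = 104.3 in
P_cr = π²EI / L_e² = π² × 1510×10³ × 3.221×10^-2 / 104.3² = 44.12 lb
Factor of safety n = P_cr / P = 0.044121 / 0.0204 = 2.16

n ≈ 2.16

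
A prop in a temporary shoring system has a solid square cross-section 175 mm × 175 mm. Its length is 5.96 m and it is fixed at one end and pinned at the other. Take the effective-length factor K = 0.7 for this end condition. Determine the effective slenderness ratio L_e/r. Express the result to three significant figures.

λ ≈ 82.6

For a square r = a/√12 = 175/√12 = 50.52 mm
L_e = K·L = 0.7 × 5.96 m = 4.172 m = 4172.0 mm
λ = L_e / r_min = 4172.0 / 50.52 = 82.6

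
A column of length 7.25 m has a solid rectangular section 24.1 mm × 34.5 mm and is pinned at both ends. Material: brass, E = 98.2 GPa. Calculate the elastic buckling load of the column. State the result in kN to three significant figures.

P_cr ≈ 0.742 kN

Buckling occurs about the weak axis: I_min = h·b³/12 with b = 24.1 mm (the shorter side).
I_min = 34.5×24.1³/12 = 4.024×10^4 mm⁴
I = 4.024×10^4 mm⁴ = 4.024×10^-8 m⁴
Effective length L_e = K·L = 1 × 7.25 = 7.250 m
P_cr = π²EI / L_e² = π² × 98.2×10⁹ × 4.024×10^-8 / 7.250² = 742.0 N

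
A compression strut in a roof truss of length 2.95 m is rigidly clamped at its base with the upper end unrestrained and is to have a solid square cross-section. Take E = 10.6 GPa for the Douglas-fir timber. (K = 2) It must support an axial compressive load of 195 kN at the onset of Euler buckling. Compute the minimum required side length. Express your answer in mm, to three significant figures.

L_e = K·L = 2 × 2.95 = 5.900 m
Required I = P_cr·L_e²/(π²E) = 1.950×10^5 × 5.900² / (π² × 1.06×10^10) = 6.488×10^-5 m⁴
I_req = 6.488×10^7 mm⁴
Solid square: I = a⁴/12  ⇒  a = (12I)^(1/4) = (12×6.488×10^7)^(1/4) = 167 mm

a ≈ 167 mm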